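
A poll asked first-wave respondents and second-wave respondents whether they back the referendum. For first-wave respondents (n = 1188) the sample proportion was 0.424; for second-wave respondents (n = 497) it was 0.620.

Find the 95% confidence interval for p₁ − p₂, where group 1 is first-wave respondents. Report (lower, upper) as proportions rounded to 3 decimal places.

(-0.247, -0.145)

SE₁ = √(p̂₁(1−p̂₁)/n₁) = √(0.4240·0.5760/1188) = 0.01434; SE₂ = √(0.6200·0.3800/497) = 0.02177.
Independent samples: SE of the difference = √(SE₁² + SE₂²) = √(0.0002056356 + 0.0004739329) = 0.02607.
z* for 95% confidence is 1.960, so the margin of error is 1.960 × 0.02607 = 0.05110.
Point estimate p̂₁ − p̂₂ = 0.4240 − 0.6200 = -0.1960.
-0.1960 ± 0.05110 → (-0.247, -0.145).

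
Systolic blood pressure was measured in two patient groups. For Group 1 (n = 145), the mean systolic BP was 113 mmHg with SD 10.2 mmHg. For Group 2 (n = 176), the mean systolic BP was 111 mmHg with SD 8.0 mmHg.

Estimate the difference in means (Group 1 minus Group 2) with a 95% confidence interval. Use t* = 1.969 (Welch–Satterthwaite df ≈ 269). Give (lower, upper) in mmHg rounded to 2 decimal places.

Standard errors of each mean: 10.2/√145 = 0.8471 and 8.0/√176 = 0.6030.
SE(x̄₁ − x̄₂) = √(0.8471² + 0.6030²) = 1.0398 for independent samples with unequal variances.
With t* = 1.969, the margin is 1.969 × 1.0398 = 2.0474.
x̄₁ − x̄₂ = 113 − 111 = 2.0000; the interval is 2.0000 ± 2.0474 = (-0.05, 4.05).

(-0.05, 4.05)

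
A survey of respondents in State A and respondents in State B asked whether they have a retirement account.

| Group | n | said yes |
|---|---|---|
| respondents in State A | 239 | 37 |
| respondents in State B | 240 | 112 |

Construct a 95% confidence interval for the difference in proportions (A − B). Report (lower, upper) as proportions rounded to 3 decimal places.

First, p̂₁ = 37/239 = 0.1548; p̂₂ = 112/240 = 0.4667.
The two standard errors are √(0.1548×0.8452/239) = 0.02340 and √(0.4667×0.5333/240) = 0.03220.
Because the samples are independent, SE_diff = √(0.02340² + 0.03220²) = 0.03980.
Using z* = 1.960 for 95%, ME = 1.960 × 0.03980 = 0.07801.
p̂₁ − p̂₂ = -0.3119; interval -0.3119 ± 0.07801 gives (-0.390, -0.234).

(-0.390, -0.234)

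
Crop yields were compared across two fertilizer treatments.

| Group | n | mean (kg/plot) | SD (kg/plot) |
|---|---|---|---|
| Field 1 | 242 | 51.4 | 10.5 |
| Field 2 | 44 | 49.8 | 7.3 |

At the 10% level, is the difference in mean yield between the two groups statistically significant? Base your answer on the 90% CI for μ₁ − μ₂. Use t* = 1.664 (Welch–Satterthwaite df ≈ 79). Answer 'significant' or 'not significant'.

not significant

Per-group SEs: s₁/√n₁ = 10.5/√242 = 0.6750, s₂/√n₂ = 7.3/√44 = 1.1005.
Unpooled SE of the difference: √(0.455625 + 1.21110025) = 1.2910.
Margin of error = t* · SE = 1.664 × 1.2910 = 2.1482.
x̄₁ − x̄₂ = 51.4 − 49.8 = 1.6000.
CI: 1.6000 ± 2.1482 = (-0.5482, 3.7482).
The interval (-0.5482, 3.7482) contains 0, so the difference is not significant.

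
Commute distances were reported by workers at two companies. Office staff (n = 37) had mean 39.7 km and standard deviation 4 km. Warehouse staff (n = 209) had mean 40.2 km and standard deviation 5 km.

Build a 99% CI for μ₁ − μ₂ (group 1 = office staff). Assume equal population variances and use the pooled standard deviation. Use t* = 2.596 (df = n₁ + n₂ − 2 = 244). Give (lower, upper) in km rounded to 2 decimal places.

(-2.75, 1.75)

s_p = √[((n₁−1)s₁² + (n₂−1)s₂²)/(n₁+n₂−2)] = √[(36·4² + 208·5²)/244] = 4.8654.
SE = 4.8654·√(1/37 + 1/209) = 0.8678.
With t* = 2.596, margin = 2.596 × 0.8678 = 2.2528.
x̄₁ − x̄₂ = 39.7 − 40.2 = -0.5000; interval -0.5000 ± 2.2528 = (-2.75, 1.75).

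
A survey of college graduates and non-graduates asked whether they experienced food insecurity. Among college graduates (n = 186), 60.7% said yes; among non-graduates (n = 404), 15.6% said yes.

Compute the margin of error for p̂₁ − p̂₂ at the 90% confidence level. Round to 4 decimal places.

SE₁ = √(p̂₁(1−p̂₁)/n₁) = √(0.6070·0.3930/186) = 0.03581; SE₂ = √(0.1560·0.8440/404) = 0.01805.
Independent samples: SE of the difference = √(SE₁² + SE₂²) = √(0.0012823561 + 0.0003258025) = 0.04010.
z* for 90% confidence is 1.645, so the margin of error is 1.645 × 0.04010 = 0.06596.

0.0660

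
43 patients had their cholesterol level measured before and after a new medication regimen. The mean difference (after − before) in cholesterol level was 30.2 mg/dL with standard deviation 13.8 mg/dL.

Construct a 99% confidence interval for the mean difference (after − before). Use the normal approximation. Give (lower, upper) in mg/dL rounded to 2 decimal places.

Paired design: SE = s_d/√n = 13.8/√43 = 2.1045.
z* = 2.576; margin of error = 2.576 × 2.1045 = 5.4212.
30.2 ± 5.4212 → (24.78, 35.62).

(24.78, 35.62)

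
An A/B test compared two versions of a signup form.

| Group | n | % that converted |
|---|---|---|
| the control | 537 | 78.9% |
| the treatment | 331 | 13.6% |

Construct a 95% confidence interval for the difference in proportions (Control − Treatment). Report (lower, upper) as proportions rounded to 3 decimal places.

(0.602, 0.704)

SE₁ = √(p̂₁(1−p̂₁)/n₁) = √(0.7890·0.2110/537) = 0.01761; SE₂ = √(0.1360·0.8640/331) = 0.01884.
Independent samples: SE of the difference = √(SE₁² + SE₂²) = √(0.0003101121 + 0.0003549456) = 0.02579.
z* for 95% confidence is 1.960, so the margin of error is 1.960 × 0.02579 = 0.05055.
Point estimate p̂₁ − p̂₂ = 0.7890 − 0.1360 = 0.6530.
0.6530 ± 0.05055 → (0.602, 0.704).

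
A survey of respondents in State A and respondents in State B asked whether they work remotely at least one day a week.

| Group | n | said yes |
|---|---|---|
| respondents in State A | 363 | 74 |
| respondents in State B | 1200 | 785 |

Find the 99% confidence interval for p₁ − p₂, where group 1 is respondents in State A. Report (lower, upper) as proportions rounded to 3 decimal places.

Sample proportions: 74/363 = 0.2039, 785/1200 = 0.6542.
Each SE is √(p̂(1−p̂)/n): √(0.2039·0.7961/363) = 0.02115 and √(0.6542·0.3458/1200) = 0.01373.
SE(p̂₁ − p̂₂) = √(SE₁² + SE₂²) = √(0.0004473225 + 0.0001885129) = 0.02522, since the two samples are independent.
At 99% confidence z* = 2.576; margin = 2.576 × 0.02522 = 0.06497.
The difference is 0.2039 − 0.6542 = -0.4503, so the interval is -0.4503 ± 0.06497 = (-0.515, -0.385).

(-0.515, -0.385)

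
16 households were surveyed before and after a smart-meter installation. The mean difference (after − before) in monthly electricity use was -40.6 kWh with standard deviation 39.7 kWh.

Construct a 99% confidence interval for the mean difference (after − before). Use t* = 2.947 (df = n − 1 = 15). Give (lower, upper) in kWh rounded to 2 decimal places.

(-69.85, -11.35)

Paired design: SE = s_d/√n = 39.7/√16 = 9.9250.
t* = 2.947; margin of error = 2.947 × 9.9250 = 29.2490.
-40.6 ± 29.2490 → (-69.85, -11.35).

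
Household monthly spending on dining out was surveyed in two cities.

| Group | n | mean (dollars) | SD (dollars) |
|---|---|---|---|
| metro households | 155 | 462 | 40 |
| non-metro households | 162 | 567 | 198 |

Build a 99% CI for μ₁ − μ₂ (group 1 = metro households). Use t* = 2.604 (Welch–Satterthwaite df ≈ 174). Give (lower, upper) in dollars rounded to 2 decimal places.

(-146.36, -63.64)

Per-group SEs: s₁/√n₁ = 40/√155 = 3.2129, s₂/√n₂ = 198/√162 = 15.5563.
Unpooled SE of the difference: √(10.32272641 + 241.99846969) = 15.8846.
Margin of error = t* · SE = 2.604 × 15.8846 = 41.3635.
x̄₁ − x̄₂ = 462 − 567 = -105.0000.
CI: -105.0000 ± 41.3635 = (-146.36, -63.64).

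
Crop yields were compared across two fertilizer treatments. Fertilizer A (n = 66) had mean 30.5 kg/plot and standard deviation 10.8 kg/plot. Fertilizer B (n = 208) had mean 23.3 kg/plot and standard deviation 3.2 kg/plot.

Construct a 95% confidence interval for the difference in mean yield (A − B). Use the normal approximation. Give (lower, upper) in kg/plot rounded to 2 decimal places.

SE₁ = s₁/√n₁ = 10.8/√66 = 1.3294; SE₂ = 3.2/√208 = 0.2219.
Independent samples, unequal variances: SE_diff = √(SE₁² + SE₂²) = √(1.76730436 + 0.04923961) = 1.3478.
z* = 1.960, so margin of error = 1.960 × 1.3478 = 2.6417.
Difference in means = 30.5 − 23.3 = 7.2000.
7.2000 ± 2.6417 → (4.56, 9.84).

(4.56, 9.84)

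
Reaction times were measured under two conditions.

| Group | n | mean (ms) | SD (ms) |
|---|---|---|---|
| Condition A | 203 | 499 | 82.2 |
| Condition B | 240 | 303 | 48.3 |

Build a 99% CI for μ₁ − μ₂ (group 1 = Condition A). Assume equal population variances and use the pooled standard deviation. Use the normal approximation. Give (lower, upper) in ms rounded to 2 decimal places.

Pooled variance s_p² = [202·82.2² + 239·48.3²] / (203+240−2) = 4359.2798, so s_p = 66.0248.
SE_diff = s_p·√(1/n₁ + 1/n₂) = 66.0248·√(1/203 + 1/240) = 6.2959.
z* = 2.576; margin = 2.576 × 6.2959 = 16.2182.
Difference = 499 − 303 = 196.0000.
196.0000 ± 16.2182 → (179.78, 212.22).

(179.78, 212.22)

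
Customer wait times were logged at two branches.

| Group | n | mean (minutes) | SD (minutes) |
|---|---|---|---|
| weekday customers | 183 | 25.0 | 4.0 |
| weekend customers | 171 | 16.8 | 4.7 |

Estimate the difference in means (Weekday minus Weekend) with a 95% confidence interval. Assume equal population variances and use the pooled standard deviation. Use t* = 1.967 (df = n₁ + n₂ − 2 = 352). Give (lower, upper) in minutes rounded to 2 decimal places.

(7.29, 9.11)

Pooled variance s_p² = [182·4.0² + 170·4.7²] / (183+171−2) = 18.9412, so s_p = 4.3521.
SE_diff = s_p·√(1/n₁ + 1/n₂) = 4.3521·√(1/183 + 1/171) = 0.4629.
t* = 1.967; margin = 1.967 × 0.4629 = 0.9105.
Difference = 25.0 − 16.8 = 8.2000.
8.2000 ± 0.9105 → (7.29, 9.11).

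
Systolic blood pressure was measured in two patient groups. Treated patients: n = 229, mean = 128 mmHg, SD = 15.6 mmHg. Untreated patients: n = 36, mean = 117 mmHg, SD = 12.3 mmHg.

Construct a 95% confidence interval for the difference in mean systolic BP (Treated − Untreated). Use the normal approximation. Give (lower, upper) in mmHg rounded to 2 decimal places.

Per-group SEs: s₁/√n₁ = 15.6/√229 = 1.0309, s₂/√n₂ = 12.3/√36 = 2.0500.
Unpooled SE of the difference: √(1.06275481 + 4.2025) = 2.2946.
Margin of error = z* · SE = 1.960 × 2.2946 = 4.4974.
x̄₁ − x̄₂ = 128 − 117 = 11.0000.
CI: 11.0000 ± 4.4974 = (6.50, 15.50).

(6.50, 15.50)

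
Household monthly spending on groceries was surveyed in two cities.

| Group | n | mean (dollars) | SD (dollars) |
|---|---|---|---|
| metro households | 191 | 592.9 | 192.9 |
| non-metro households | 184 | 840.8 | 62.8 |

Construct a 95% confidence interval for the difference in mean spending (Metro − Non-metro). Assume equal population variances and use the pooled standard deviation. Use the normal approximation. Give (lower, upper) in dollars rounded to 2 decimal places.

Pooled variance s_p² = [190·192.9² + 183·62.8²] / (191+184−2) = 20889.2778, so s_p = 144.5312.
SE_diff = s_p·√(1/n₁ + 1/n₂) = 144.5312·√(1/191 + 1/184) = 14.9297.
z* = 1.960; margin = 1.960 × 14.9297 = 29.2622.
Difference = 592.9 − 840.8 = -247.9000.
-247.9000 ± 29.2622 → (-277.16, -218.64).

(-277.16, -218.64)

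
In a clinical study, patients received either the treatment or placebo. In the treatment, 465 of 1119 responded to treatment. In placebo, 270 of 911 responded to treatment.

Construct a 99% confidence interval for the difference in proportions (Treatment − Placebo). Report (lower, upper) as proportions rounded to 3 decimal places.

p̂₁ = 465/1119 = 0.4155 and p̂₂ = 270/911 = 0.2964.
SE₁ = √(p̂₁(1−p̂₁)/n₁) = √(0.4155·0.5845/1119) = 0.01473; SE₂ = √(0.2964·0.7036/911) = 0.01513.
Independent samples: SE of the difference = √(SE₁² + SE₂²) = √(0.0002169729 + 0.0002289169) = 0.02112.
z* for 99% confidence is 2.576, so the margin of error is 2.576 × 0.02112 = 0.05441.
Point estimate p̂₁ − p̂₂ = 0.4155 − 0.2964 = 0.1191.
0.1191 ± 0.05441 → (0.065, 0.174).

(0.065, 0.174)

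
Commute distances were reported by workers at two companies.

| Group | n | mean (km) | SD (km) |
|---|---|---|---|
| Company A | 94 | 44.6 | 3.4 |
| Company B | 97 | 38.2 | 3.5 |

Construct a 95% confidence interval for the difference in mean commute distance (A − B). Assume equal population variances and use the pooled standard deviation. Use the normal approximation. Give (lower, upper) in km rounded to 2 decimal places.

(5.42, 7.38)

s_p = √[((n₁−1)s₁² + (n₂−1)s₂²)/(n₁+n₂−2)] = √[(93·3.4² + 96·3.5²)/189] = 3.4512.
SE = 3.4512·√(1/94 + 1/97) = 0.4995.
With z* = 1.960, margin = 1.960 × 0.4995 = 0.9790.
x̄₁ − x̄₂ = 44.6 − 38.2 = 6.4000; interval 6.4000 ± 0.9790 = (5.42, 7.38).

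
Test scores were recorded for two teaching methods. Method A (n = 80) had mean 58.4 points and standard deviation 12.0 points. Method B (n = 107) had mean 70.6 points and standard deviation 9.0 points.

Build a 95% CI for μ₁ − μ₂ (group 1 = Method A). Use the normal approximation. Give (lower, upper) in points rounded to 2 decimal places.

Per-group SEs: s₁/√n₁ = 12.0/√80 = 1.3416, s₂/√n₂ = 9.0/√107 = 0.8701.
Unpooled SE of the difference: √(1.79989056 + 0.75707401) = 1.5991.
Margin of error = z* · SE = 1.960 × 1.5991 = 3.1342.
x̄₁ − x̄₂ = 58.4 − 70.6 = -12.2000.
CI: -12.2000 ± 3.1342 = (-15.33, -9.07).

(-15.33, -9.07)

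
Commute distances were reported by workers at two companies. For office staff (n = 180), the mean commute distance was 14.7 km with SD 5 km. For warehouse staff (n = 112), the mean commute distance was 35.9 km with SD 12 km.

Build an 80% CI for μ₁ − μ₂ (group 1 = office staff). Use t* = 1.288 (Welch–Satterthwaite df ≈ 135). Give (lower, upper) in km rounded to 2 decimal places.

SE₁ = s₁/√n₁ = 5/√180 = 0.3727; SE₂ = 12/√112 = 1.1339.
Independent samples, unequal variances: SE_diff = √(SE₁² + SE₂²) = √(0.13890529 + 1.28572921) = 1.1936.
t* = 1.288, so margin of error = 1.288 × 1.1936 = 1.5374.
Difference in means = 14.7 − 35.9 = -21.2000.
-21.2000 ± 1.5374 → (-22.74, -19.66).

(-22.74, -19.66)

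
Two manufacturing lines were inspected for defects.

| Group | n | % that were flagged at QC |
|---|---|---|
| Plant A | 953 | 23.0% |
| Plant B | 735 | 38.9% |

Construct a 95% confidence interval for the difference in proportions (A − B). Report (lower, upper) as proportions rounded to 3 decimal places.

(-0.203, -0.115)

SE₁ = √(p̂₁(1−p̂₁)/n₁) = √(0.2300·0.7700/953) = 0.01363; SE₂ = √(0.3890·0.6110/735) = 0.01798.
Independent samples: SE of the difference = √(SE₁² + SE₂²) = √(0.0001857769 + 0.0003232804) = 0.02256.
z* for 95% confidence is 1.960, so the margin of error is 1.960 × 0.02256 = 0.04422.
Point estimate p̂₁ − p̂₂ = 0.2300 − 0.3890 = -0.1590.
-0.1590 ± 0.04422 → (-0.203, -0.115).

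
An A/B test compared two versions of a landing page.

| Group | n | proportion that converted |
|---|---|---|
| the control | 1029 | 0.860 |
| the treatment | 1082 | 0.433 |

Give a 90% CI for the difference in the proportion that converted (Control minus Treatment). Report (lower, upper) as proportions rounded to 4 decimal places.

(0.3965, 0.4575)

Each SE is √(p̂(1−p̂)/n): √(0.8600·0.1400/1029) = 0.01082 and √(0.4330·0.5670/1082) = 0.01506.
SE(p̂₁ − p̂₂) = √(SE₁² + SE₂²) = √(0.0001170724 + 0.0002268036) = 0.01854, since the two samples are independent.
At 90% confidence z* = 1.645; margin = 1.645 × 0.01854 = 0.03050.
The difference is 0.8600 − 0.4330 = 0.4270, so the interval is 0.4270 ± 0.03050 = (0.3965, 0.4575).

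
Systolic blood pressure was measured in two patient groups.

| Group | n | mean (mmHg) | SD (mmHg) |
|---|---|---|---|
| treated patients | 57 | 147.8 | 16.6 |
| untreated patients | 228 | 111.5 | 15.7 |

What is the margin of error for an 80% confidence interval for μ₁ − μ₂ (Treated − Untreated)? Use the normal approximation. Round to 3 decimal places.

3.118

Standard errors of each mean: 16.6/√57 = 2.1987 and 15.7/√228 = 1.0398.
SE(x̄₁ − x̄₂) = √(2.1987² + 1.0398²) = 2.4322 for independent samples with unequal variances.
With z* = 1.282, the margin is 1.282 × 2.4322 = 3.1181.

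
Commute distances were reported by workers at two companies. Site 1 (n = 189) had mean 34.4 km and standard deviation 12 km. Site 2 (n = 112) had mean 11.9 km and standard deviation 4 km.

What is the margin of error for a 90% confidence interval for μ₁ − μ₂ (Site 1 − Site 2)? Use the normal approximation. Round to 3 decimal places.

1.565

SE₁ = s₁/√n₁ = 12/√189 = 0.8729; SE₂ = 4/√112 = 0.3780.
Independent samples, unequal variances: SE_diff = √(SE₁² + SE₂²) = √(0.76195441 + 0.142884) = 0.9512.
z* = 1.645, so margin of error = 1.645 × 0.9512 = 1.5647.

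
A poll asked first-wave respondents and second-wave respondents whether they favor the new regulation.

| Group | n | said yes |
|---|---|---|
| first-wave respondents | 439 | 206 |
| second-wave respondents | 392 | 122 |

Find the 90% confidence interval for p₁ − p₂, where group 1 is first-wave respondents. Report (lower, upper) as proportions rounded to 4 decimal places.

First, p̂₁ = 206/439 = 0.4692; p̂₂ = 122/392 = 0.3112.
The two standard errors are √(0.4692×0.5308/439) = 0.02382 and √(0.3112×0.6888/392) = 0.02338.
Because the samples are independent, SE_diff = √(0.02382² + 0.02338²) = 0.03338.
Using z* = 1.645 for 90%, ME = 1.645 × 0.03338 = 0.05491.
p̂₁ − p̂₂ = 0.1580; interval 0.1580 ± 0.05491 gives (0.1031, 0.2129).

(0.1031, 0.2129)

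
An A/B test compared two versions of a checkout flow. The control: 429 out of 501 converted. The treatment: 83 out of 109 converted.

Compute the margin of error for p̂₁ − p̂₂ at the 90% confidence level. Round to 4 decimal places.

p̂₁ = 429/501 = 0.8563 and p̂₂ = 83/109 = 0.7615.
SE₁ = √(p̂₁(1−p̂₁)/n₁) = √(0.8563·0.1437/501) = 0.01567; SE₂ = √(0.7615·0.2385/109) = 0.04082.
Independent samples: SE of the difference = √(SE₁² + SE₂²) = √(0.0002455489 + 0.0016662724) = 0.04372.
z* for 90% confidence is 1.645, so the margin of error is 1.645 × 0.04372 = 0.07192.

0.0719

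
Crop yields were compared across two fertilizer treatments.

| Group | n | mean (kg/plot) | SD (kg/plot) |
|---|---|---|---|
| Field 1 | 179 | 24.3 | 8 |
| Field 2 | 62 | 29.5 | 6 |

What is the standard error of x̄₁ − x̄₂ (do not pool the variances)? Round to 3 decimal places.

0.969

SE₁ = s₁/√n₁ = 8/√179 = 0.5979; SE₂ = 6/√62 = 0.7620.
Independent samples, unequal variances: SE_diff = √(SE₁² + SE₂²) = √(0.35748441 + 0.580644) = 0.9686.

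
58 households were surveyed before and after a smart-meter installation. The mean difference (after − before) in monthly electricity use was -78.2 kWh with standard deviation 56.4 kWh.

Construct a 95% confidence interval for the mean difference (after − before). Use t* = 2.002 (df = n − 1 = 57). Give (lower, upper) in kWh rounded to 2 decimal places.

This is a matched-pairs design, so SE = s_d/√n = 56.4/√58 = 7.4057.
Margin = 2.002 × 7.4057 = 14.8262; the interval is -78.2 ± 14.8262 = (-93.03, -63.37).

(-93.03, -63.37)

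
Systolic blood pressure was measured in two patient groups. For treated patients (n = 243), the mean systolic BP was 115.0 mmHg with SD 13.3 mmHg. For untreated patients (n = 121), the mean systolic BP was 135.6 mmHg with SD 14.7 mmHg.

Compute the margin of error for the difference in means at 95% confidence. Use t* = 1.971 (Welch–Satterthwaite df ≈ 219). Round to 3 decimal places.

3.125

SE₁ = s₁/√n₁ = 13.3/√243 = 0.8532; SE₂ = 14.7/√121 = 1.3364.
Independent samples, unequal variances: SE_diff = √(SE₁² + SE₂²) = √(0.72795024 + 1.78596496) = 1.5855.
t* = 1.971, so margin of error = 1.971 × 1.5855 = 3.1250.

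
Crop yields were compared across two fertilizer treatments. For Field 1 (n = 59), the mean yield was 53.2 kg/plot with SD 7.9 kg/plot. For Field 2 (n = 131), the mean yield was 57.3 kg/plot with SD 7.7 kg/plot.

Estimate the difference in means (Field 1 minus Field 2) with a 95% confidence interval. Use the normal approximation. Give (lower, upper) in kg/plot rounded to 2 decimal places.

(-6.51, -1.69)

SE₁ = s₁/√n₁ = 7.9/√59 = 1.0285; SE₂ = 7.7/√131 = 0.6728.
Independent samples, unequal variances: SE_diff = √(SE₁² + SE₂²) = √(1.05781225 + 0.45265984) = 1.2290.
z* = 1.960, so margin of error = 1.960 × 1.2290 = 2.4088.
Difference in means = 53.2 − 57.3 = -4.1000.
-4.1000 ± 2.4088 → (-6.51, -1.69).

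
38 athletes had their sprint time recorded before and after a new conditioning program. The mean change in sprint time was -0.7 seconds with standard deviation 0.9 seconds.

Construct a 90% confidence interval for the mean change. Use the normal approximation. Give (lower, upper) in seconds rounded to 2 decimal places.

This is a matched-pairs design, so SE = s_d/√n = 0.9/√38 = 0.1460.
Margin = 1.645 × 0.1460 = 0.2402; the interval is -0.7 ± 0.2402 = (-0.94, -0.46).

(-0.94, -0.46)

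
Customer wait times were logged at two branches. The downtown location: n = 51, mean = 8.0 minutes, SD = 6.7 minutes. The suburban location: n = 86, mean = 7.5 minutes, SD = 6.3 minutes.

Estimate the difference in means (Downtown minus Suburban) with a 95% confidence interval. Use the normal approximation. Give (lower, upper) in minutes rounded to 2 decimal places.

Standard errors of each mean: 6.7/√51 = 0.9382 and 6.3/√86 = 0.6793.
SE(x̄₁ − x̄₂) = √(0.9382² + 0.6793²) = 1.1583 for independent samples with unequal variances.
With z* = 1.960, the margin is 1.960 × 1.1583 = 2.2703.
x̄₁ − x̄₂ = 8.0 − 7.5 = 0.5000; the interval is 0.5000 ± 2.2703 = (-1.77, 2.77).

(-1.77, 2.77)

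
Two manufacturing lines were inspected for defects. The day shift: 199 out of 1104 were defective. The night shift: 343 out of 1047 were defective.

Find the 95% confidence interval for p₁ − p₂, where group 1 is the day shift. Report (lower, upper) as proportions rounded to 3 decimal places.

(-0.184, -0.111)

p̂₁ = 199/1104 = 0.1803 and p̂₂ = 343/1047 = 0.3276.
SE₁ = √(p̂₁(1−p̂₁)/n₁) = √(0.1803·0.8197/1104) = 0.01157; SE₂ = √(0.3276·0.6724/1047) = 0.01450.
Independent samples: SE of the difference = √(SE₁² + SE₂²) = √(0.0001338649 + 0.00021025) = 0.01855.
z* for 95% confidence is 1.960, so the margin of error is 1.960 × 0.01855 = 0.03636.
Point estimate p̂₁ − p̂₂ = 0.1803 − 0.3276 = -0.1473.
-0.1473 ± 0.03636 → (-0.184, -0.111).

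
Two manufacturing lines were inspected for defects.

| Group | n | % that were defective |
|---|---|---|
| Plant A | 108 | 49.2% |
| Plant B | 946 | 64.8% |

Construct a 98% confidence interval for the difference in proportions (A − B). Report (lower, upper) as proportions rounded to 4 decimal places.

SE₁ = √(p̂₁(1−p̂₁)/n₁) = √(0.4920·0.5080/108) = 0.04811; SE₂ = √(0.6480·0.3520/946) = 0.01553.
Independent samples: SE of the difference = √(SE₁² + SE₂²) = √(0.0023145721 + 0.0002411809) = 0.05055.
z* for 98% confidence is 2.326, so the margin of error is 2.326 × 0.05055 = 0.11758.
Point estimate p̂₁ − p̂₂ = 0.4920 − 0.6480 = -0.1560.
-0.1560 ± 0.11758 → (-0.2736, -0.0384).

(-0.2736, -0.0384)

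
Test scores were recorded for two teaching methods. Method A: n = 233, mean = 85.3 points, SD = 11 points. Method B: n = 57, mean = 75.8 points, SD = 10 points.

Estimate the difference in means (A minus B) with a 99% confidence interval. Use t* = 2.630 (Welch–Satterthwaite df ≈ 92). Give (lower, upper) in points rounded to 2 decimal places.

Standard errors of each mean: 11/√233 = 0.7206 and 10/√57 = 1.3245.
SE(x̄₁ − x̄₂) = √(0.7206² + 1.3245²) = 1.5078 for independent samples with unequal variances.
With t* = 2.630, the margin is 2.630 × 1.5078 = 3.9655.
x̄₁ − x̄₂ = 85.3 − 75.8 = 9.5000; the interval is 9.5000 ± 3.9655 = (5.53, 13.47).

(5.53, 13.47)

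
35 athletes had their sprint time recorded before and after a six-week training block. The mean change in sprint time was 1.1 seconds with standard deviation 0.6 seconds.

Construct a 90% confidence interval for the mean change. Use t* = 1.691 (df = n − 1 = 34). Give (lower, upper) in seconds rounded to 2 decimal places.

(0.93, 1.27)

This is a matched-pairs design, so SE = s_d/√n = 0.6/√35 = 0.1014.
Margin = 1.691 × 0.1014 = 0.1715; the interval is 1.1 ± 0.1715 = (0.93, 1.27).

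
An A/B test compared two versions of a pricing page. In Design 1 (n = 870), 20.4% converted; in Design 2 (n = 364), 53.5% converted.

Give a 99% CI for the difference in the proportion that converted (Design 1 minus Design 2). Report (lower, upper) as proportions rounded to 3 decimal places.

The two standard errors are √(0.2040×0.7960/870) = 0.01366 and √(0.5350×0.4650/364) = 0.02614.
Because the samples are independent, SE_diff = √(0.01366² + 0.02614²) = 0.02949.
Using z* = 2.576 for 99%, ME = 2.576 × 0.02949 = 0.07597.
p̂₁ − p̂₂ = -0.3310; interval -0.3310 ± 0.07597 gives (-0.407, -0.255).

(-0.407, -0.255)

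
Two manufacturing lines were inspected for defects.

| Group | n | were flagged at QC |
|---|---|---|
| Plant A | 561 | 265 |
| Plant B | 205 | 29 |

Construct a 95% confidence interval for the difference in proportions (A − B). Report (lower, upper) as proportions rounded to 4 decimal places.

(0.2678, 0.3940)

Sample proportions: 265/561 = 0.4724, 29/205 = 0.1415.
Each SE is √(p̂(1−p̂)/n): √(0.4724·0.5276/561) = 0.02108 and √(0.1415·0.8585/205) = 0.02434.
SE(p̂₁ − p̂₂) = √(SE₁² + SE₂²) = √(0.0004443664 + 0.0005924356) = 0.03220, since the two samples are independent.
At 95% confidence z* = 1.960; margin = 1.960 × 0.03220 = 0.06311.
The difference is 0.4724 − 0.1415 = 0.3309, so the interval is 0.3309 ± 0.06311 = (0.2678, 0.3940).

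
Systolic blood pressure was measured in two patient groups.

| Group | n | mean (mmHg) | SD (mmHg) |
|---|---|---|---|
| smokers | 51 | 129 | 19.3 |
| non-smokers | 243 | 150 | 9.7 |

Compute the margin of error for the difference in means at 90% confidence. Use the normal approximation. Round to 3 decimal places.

SE₁ = s₁/√n₁ = 19.3/√51 = 2.7025; SE₂ = 9.7/√243 = 0.6223.
Independent samples, unequal variances: SE_diff = √(SE₁² + SE₂²) = √(7.30350625 + 0.38725729) = 2.7732.
z* = 1.645, so margin of error = 1.645 × 2.7732 = 4.5619.

4.562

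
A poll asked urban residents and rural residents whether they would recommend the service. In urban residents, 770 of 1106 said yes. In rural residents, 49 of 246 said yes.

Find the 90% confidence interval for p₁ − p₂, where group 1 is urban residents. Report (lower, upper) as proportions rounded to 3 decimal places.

p̂₁ = 770/1106 = 0.6962 and p̂₂ = 49/246 = 0.1992.
SE₁ = √(p̂₁(1−p̂₁)/n₁) = √(0.6962·0.3038/1106) = 0.01383; SE₂ = √(0.1992·0.8008/246) = 0.02546.
Independent samples: SE of the difference = √(SE₁² + SE₂²) = √(0.0001912689 + 0.0006482116) = 0.02897.
z* for 90% confidence is 1.645, so the margin of error is 1.645 × 0.02897 = 0.04766.
Point estimate p̂₁ − p̂₂ = 0.6962 − 0.1992 = 0.4970.
0.4970 ± 0.04766 → (0.449, 0.545).

(0.449, 0.545)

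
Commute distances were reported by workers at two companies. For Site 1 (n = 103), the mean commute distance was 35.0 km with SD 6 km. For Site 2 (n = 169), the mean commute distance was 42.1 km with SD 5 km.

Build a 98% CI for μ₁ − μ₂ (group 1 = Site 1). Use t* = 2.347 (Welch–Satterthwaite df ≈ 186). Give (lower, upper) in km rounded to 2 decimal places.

(-8.76, -5.44)

SE₁ = s₁/√n₁ = 6/√103 = 0.5912; SE₂ = 5/√169 = 0.3846.
Independent samples, unequal variances: SE_diff = √(SE₁² + SE₂²) = √(0.34951744 + 0.14791716) = 0.7053.
t* = 2.347, so margin of error = 2.347 × 0.7053 = 1.6553.
Difference in means = 35.0 − 42.1 = -7.1000.
-7.1000 ± 1.6553 → (-8.76, -5.44).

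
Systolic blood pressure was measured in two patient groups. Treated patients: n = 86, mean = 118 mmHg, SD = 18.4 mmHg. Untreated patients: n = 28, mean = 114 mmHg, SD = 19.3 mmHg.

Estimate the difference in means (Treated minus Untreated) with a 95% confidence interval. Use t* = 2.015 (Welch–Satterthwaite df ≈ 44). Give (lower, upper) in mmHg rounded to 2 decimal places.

Per-group SEs: s₁/√n₁ = 18.4/√86 = 1.9841, s₂/√n₂ = 19.3/√28 = 3.6474.
Unpooled SE of the difference: √(3.93665281 + 13.30352676) = 4.1521.
Margin of error = t* · SE = 2.015 × 4.1521 = 8.3665.
x̄₁ − x̄₂ = 118 − 114 = 4.0000.
CI: 4.0000 ± 8.3665 = (-4.37, 12.37).

(-4.37, 12.37)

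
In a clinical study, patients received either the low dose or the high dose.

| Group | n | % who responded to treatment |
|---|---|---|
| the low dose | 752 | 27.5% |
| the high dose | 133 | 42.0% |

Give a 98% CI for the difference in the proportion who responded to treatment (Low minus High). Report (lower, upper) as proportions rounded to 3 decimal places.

The two standard errors are √(0.2750×0.7250/752) = 0.01628 and √(0.4200×0.5800/133) = 0.04280.
Because the samples are independent, SE_diff = √(0.01628² + 0.04280²) = 0.04579.
Using z* = 2.326 for 98%, ME = 2.326 × 0.04579 = 0.10651.
p̂₁ − p̂₂ = -0.1450; interval -0.1450 ± 0.10651 gives (-0.252, -0.038).

(-0.252, -0.038)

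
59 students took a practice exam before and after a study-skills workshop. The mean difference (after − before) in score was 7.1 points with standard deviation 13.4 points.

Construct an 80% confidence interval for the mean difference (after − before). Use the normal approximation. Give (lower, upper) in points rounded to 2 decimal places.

Paired design: SE = s_d/√n = 13.4/√59 = 1.7445.
z* = 1.282; margin of error = 1.282 × 1.7445 = 2.2364.
7.1 ± 2.2364 → (4.86, 9.34).

(4.86, 9.34)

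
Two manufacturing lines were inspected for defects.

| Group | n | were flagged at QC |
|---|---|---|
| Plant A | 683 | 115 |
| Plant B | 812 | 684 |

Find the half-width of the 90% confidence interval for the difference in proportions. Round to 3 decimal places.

0.032

First, p̂₁ = 115/683 = 0.1684; p̂₂ = 684/812 = 0.8424.
The two standard errors are √(0.1684×0.8316/683) = 0.01432 and √(0.8424×0.1576/812) = 0.01279.
Because the samples are independent, SE_diff = √(0.01432² + 0.01279²) = 0.01920.
Using z* = 1.645 for 90%, ME = 1.645 × 0.01920 = 0.03158.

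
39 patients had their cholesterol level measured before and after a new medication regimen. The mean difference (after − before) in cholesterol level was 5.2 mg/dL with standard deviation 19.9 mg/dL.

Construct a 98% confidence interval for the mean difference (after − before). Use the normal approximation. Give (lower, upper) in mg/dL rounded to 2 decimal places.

This is a matched-pairs design, so SE = s_d/√n = 19.9/√39 = 3.1866.
Margin = 2.326 × 3.1866 = 7.4120; the interval is 5.2 ± 7.4120 = (-2.21, 12.61).

(-2.21, 12.61)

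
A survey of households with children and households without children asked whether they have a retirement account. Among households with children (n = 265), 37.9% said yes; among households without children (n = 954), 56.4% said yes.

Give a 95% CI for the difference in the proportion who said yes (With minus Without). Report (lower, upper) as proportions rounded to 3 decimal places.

The two standard errors are √(0.3790×0.6210/265) = 0.02980 and √(0.5640×0.4360/954) = 0.01605.
Because the samples are independent, SE_diff = √(0.02980² + 0.01605²) = 0.03385.
Using z* = 1.960 for 95%, ME = 1.960 × 0.03385 = 0.06635.
p̂₁ − p̂₂ = -0.1850; interval -0.1850 ± 0.06635 gives (-0.251, -0.119).

(-0.251, -0.119)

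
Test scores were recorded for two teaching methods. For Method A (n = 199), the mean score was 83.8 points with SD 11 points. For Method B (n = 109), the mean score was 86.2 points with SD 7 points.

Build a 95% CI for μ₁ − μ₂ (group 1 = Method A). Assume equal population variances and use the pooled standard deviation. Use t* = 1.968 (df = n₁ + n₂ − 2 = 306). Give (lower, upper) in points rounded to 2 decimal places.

(-4.69, -0.11)

Pooled variance s_p² = [198·11² + 108·7²] / (199+109−2) = 95.5882, so s_p = 9.7769.
SE_diff = s_p·√(1/n₁ + 1/n₂) = 9.7769·√(1/199 + 1/109) = 1.1650.
t* = 1.968; margin = 1.968 × 1.1650 = 2.2927.
Difference = 83.8 − 86.2 = -2.4000.
-2.4000 ± 2.2927 → (-4.69, -0.11).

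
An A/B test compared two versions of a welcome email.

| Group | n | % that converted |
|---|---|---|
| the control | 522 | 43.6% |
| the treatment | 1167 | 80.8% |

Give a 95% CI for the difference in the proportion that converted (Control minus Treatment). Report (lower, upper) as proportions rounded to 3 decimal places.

(-0.420, -0.324)

The two standard errors are √(0.4360×0.5640/522) = 0.02170 and √(0.8080×0.1920/1167) = 0.01153.
Because the samples are independent, SE_diff = √(0.02170² + 0.01153²) = 0.02457.
Using z* = 1.960 for 95%, ME = 1.960 × 0.02457 = 0.04816.
p̂₁ − p̂₂ = -0.3720; interval -0.3720 ± 0.04816 gives (-0.420, -0.324).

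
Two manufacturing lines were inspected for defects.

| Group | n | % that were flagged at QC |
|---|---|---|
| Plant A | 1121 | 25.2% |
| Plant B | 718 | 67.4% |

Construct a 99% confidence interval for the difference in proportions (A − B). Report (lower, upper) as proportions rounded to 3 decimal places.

Each SE is √(p̂(1−p̂)/n): √(0.2520·0.7480/1121) = 0.01297 and √(0.6740·0.3260/718) = 0.01749.
SE(p̂₁ − p̂₂) = √(SE₁² + SE₂²) = √(0.0001682209 + 0.0003059001) = 0.02177, since the two samples are independent.
At 99% confidence z* = 2.576; margin = 2.576 × 0.02177 = 0.05608.
The difference is 0.2520 − 0.6740 = -0.4220, so the interval is -0.4220 ± 0.05608 = (-0.478, -0.366).

(-0.478, -0.366)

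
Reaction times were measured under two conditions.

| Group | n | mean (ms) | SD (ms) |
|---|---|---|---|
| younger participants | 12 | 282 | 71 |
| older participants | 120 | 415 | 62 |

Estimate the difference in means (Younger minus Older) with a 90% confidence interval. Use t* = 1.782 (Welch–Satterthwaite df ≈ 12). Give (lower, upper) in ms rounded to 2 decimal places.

SE₁ = s₁/√n₁ = 71/√12 = 20.4959; SE₂ = 62/√120 = 5.6598.
Independent samples, unequal variances: SE_diff = √(SE₁² + SE₂²) = √(420.08191681 + 32.03333604) = 21.2630.
t* = 1.782, so margin of error = 1.782 × 21.2630 = 37.8907.
Difference in means = 282 − 415 = -133.0000.
-133.0000 ± 37.8907 → (-170.89, -95.11).

(-170.89, -95.11)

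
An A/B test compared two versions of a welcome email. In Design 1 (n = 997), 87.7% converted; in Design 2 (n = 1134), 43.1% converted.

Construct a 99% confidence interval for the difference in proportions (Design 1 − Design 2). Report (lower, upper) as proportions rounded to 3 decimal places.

(0.400, 0.492)

The two standard errors are √(0.8770×0.1230/997) = 0.01040 and √(0.4310×0.5690/1134) = 0.01471.
Because the samples are independent, SE_diff = √(0.01040² + 0.01471²) = 0.01802.
Using z* = 2.576 for 99%, ME = 2.576 × 0.01802 = 0.04642.
p̂₁ − p̂₂ = 0.4460; interval 0.4460 ± 0.04642 gives (0.400, 0.492).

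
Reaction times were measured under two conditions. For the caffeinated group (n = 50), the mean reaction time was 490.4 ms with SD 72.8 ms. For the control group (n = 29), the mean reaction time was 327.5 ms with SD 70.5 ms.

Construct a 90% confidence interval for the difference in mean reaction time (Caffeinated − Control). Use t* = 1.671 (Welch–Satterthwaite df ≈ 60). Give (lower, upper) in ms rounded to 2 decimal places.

Standard errors of each mean: 72.8/√50 = 10.2955 and 70.5/√29 = 13.0915.
SE(x̄₁ − x̄₂) = √(10.2955² + 13.0915²) = 16.6549 for independent samples with unequal variances.
With t* = 1.671, the margin is 1.671 × 16.6549 = 27.8303.
x̄₁ − x̄₂ = 490.4 − 327.5 = 162.9000; the interval is 162.9000 ± 27.8303 = (135.07, 190.73).

(135.07, 190.73)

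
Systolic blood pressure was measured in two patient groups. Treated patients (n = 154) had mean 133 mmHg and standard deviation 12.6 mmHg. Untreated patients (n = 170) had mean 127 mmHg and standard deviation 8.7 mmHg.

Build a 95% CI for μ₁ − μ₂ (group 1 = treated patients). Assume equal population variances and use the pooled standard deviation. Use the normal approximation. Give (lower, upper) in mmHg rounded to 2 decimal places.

Pooled variance s_p² = [153·12.6² + 169·8.7²] / (154+170−2) = 115.1611, so s_p = 10.7313.
SE_diff = s_p·√(1/n₁ + 1/n₂) = 10.7313·√(1/154 + 1/170) = 1.1938.
z* = 1.960; margin = 1.960 × 1.1938 = 2.3398.
Difference = 133 − 127 = 6.0000.
6.0000 ± 2.3398 → (3.66, 8.34).

(3.66, 8.34)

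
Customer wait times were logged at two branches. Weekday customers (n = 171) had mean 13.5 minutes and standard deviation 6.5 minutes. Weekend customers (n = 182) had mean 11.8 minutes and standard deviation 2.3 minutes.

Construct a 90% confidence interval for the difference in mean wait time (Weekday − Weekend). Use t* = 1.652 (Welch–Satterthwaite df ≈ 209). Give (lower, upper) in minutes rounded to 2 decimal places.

Per-group SEs: s₁/√n₁ = 6.5/√171 = 0.4971, s₂/√n₂ = 2.3/√182 = 0.1705.
Unpooled SE of the difference: √(0.24710841 + 0.02907025) = 0.5255.
Margin of error = t* · SE = 1.652 × 0.5255 = 0.8681.
x̄₁ − x̄₂ = 13.5 − 11.8 = 1.7000.
CI: 1.7000 ± 0.8681 = (0.83, 2.57).

(0.83, 2.57)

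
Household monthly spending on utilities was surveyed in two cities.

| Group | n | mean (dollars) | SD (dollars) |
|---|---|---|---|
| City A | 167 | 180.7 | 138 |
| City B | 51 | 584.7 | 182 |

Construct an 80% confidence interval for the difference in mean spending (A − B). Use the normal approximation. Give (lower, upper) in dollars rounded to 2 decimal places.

(-439.42, -368.58)

SE₁ = s₁/√n₁ = 138/√167 = 10.6788; SE₂ = 182/√51 = 25.4851.
Independent samples, unequal variances: SE_diff = √(SE₁² + SE₂²) = √(114.03676944 + 649.49032201) = 27.6320.
z* = 1.282, so margin of error = 1.282 × 27.6320 = 35.4242.
Difference in means = 180.7 − 584.7 = -404.0000.
-404.0000 ± 35.4242 → (-439.42, -368.58).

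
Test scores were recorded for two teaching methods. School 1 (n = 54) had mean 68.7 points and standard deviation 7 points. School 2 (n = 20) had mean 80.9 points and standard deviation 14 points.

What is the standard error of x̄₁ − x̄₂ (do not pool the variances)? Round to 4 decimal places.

SE₁ = s₁/√n₁ = 7/√54 = 0.9526; SE₂ = 14/√20 = 3.1305.
Independent samples, unequal variances: SE_diff = √(SE₁² + SE₂²) = √(0.90744676 + 9.80003025) = 3.2722.

3.2722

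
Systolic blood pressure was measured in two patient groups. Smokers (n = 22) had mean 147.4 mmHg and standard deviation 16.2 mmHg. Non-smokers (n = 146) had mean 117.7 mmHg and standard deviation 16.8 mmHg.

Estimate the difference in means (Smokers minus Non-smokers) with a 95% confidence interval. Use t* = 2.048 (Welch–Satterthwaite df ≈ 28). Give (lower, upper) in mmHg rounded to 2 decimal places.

(22.07, 37.33)

SE₁ = s₁/√n₁ = 16.2/√22 = 3.4539; SE₂ = 16.8/√146 = 1.3904.
Independent samples, unequal variances: SE_diff = √(SE₁² + SE₂²) = √(11.92942521 + 1.93321216) = 3.7233.
t* = 2.048, so margin of error = 2.048 × 3.7233 = 7.6253.
Difference in means = 147.4 − 117.7 = 29.7000.
29.7000 ± 7.6253 → (22.07, 37.33).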